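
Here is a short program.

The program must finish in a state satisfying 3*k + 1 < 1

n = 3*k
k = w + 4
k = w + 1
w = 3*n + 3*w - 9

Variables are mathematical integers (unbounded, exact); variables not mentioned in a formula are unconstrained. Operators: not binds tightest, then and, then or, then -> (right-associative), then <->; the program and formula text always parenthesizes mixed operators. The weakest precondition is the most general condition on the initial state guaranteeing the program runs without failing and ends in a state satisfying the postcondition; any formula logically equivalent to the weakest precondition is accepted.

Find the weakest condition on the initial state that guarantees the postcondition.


Working backward. After the program, the postcondition 3*k + 1 < 1 must hold; in canonical form it is 3*k < 0.
Before w := 3*n + 3*w - 9: 3*k < 0
Before k := w + 1: 3*w < -3
Before k := w + 4: 3*w < -3
Before n := 3*k: 3*w < -3
Answer: WP = 3*w < -3


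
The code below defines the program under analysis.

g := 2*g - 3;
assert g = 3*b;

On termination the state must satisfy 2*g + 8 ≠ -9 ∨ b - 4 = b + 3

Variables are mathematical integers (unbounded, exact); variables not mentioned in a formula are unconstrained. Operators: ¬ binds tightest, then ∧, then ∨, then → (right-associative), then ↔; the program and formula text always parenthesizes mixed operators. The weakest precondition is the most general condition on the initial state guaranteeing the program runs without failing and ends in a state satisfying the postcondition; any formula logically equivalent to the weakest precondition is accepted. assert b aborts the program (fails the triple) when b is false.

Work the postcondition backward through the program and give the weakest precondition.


Working backward. After the program, the postcondition 2*g + 8 ≠ -9 ∨ b - 4 = b + 3 must hold; in canonical form it is 2*g ≠ -17.
Before assert g = 3*b: g = 3*b ∧ 2*g ≠ -17
Before g := 2*g - 3: 2*g = 3*b + 3 ∧ 4*g ≠ -11
Answer: WP = 2*g = 3*b + 3 ∧ 4*g ≠ -11


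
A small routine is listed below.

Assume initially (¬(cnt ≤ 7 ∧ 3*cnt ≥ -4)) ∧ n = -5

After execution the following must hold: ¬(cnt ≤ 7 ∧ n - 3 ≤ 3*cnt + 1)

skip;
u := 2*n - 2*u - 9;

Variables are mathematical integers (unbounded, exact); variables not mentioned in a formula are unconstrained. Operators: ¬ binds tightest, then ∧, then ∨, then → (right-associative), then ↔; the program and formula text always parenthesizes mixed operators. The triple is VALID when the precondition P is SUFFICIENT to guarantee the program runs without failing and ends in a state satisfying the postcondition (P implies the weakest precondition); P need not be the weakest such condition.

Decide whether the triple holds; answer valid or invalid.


Working backward. After the program, the postcondition ¬(cnt ≤ 7 ∧ n - 3 ≤ 3*cnt + 1) must hold; in canonical form it is ¬(cnt ≤ 7 ∧ n ≤ 3*cnt + 4).
Before u := 2*n - 2*u - 9: ¬(cnt ≤ 7 ∧ n ≤ 3*cnt + 4)
Before skip: ¬(cnt ≤ 7 ∧ n ≤ 3*cnt + 4)
The weakest precondition is ¬(cnt ≤ 7 ∧ n ≤ 3*cnt + 4).
Check whether (¬(cnt ≤ 7 ∧ 3*cnt ≥ -4)) ∧ n = -5 implies it.
Countermodel: at the initial state cnt = -3, n = -5, the precondition holds but the weakest precondition fails.
Answer: invalid


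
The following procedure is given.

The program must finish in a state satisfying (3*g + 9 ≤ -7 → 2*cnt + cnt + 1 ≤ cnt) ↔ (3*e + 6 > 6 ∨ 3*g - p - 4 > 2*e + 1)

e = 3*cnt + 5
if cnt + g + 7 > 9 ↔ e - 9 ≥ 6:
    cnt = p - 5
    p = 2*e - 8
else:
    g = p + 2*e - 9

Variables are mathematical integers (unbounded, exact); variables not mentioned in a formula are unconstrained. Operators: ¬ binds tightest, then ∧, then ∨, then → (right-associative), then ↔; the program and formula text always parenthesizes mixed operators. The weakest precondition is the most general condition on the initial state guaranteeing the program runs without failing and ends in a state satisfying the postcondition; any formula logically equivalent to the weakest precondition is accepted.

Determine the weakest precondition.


Working backward. After the program, the postcondition (3*g + 9 ≤ -7 → 2*cnt + cnt + 1 ≤ cnt) ↔ (3*e + 6 > 6 ∨ 3*g - p - 4 > 2*e + 1) must hold; in canonical form it is (3*g ≤ -16 → 2*cnt ≤ -1) ↔ (3*e > 0 ∨ 3*g > 2*e + p + 5).
Then branch requires (3*g ≤ -16 → 2*p ≤ 9) ↔ (3*e > 0 ∨ 3*g > 4*e - 3); else branch requires (6*e + 3*p ≤ 11 → 2*cnt ≤ -1) ↔ (3*e > 0 ∨ 4*e + 2*p > 32).
Before the if: ((cnt + g > 2 ↔ e ≥ 15) → ((3*g ≤ -16 → 2*p ≤ 9) ↔ (3*e > 0 ∨ 3*g > 4*e - 3))) ∧ ((¬(cnt + g > 2 ↔ e ≥ 15)) → ((6*e + 3*p ≤ 11 → 2*cnt ≤ -1) ↔ (3*e > 0 ∨ 4*e + 2*p > 32)))
Before e := 3*cnt + 5: ((cnt + g > 2 ↔ 3*cnt ≥ 10) → ((3*g ≤ -16 → 2*p ≤ 9) ↔ (9*cnt > -15 ∨ 3*g > 12*cnt + 17))) ∧ ((¬(cnt + g > 2 ↔ 3*cnt ≥ 10)) → ((18*cnt + 3*p ≤ -19 → 2*cnt ≤ -1) ↔ (9*cnt > -15 ∨ 12*cnt + 2*p > 12)))
Answer: WP = ((cnt + g > 2 ↔ 3*cnt ≥ 10) → ((3*g ≤ -16 → 2*p ≤ 9) ↔ (9*cnt > -15 ∨ 3*g > 12*cnt + 17))) ∧ ((¬(cnt + g > 2 ↔ 3*cnt ≥ 10)) → ((18*cnt + 3*p ≤ -19 → 2*cnt ≤ -1) ↔ (9*cnt > -15 ∨ 12*cnt + 2*p > 12)))


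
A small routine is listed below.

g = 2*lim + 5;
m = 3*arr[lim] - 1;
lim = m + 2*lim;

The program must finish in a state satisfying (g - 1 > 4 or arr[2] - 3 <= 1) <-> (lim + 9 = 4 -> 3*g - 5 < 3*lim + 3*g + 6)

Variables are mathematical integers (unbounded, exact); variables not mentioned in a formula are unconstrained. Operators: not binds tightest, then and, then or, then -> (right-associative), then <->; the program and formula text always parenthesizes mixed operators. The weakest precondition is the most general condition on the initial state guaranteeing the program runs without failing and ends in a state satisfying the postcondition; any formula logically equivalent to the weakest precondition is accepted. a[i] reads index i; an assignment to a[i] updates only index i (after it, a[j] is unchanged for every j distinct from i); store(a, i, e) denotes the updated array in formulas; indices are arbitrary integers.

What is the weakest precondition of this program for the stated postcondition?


Working backward. After the program, the postcondition (g - 1 > 4 or arr[2] - 3 <= 1) <-> (lim + 9 = 4 -> 3*g - 5 < 3*lim + 3*g + 6) must hold; in canonical form it is (g > 5 or arr[2] <= 4) <-> (lim = -5 -> 3*lim > -11).
Before lim := m + 2*lim: (g > 5 or arr[2] <= 4) <-> (2*lim + m = -5 -> 6*lim + 3*m > -11)
Before m := 3*arr[lim] - 1: (g > 5 or arr[2] <= 4) <-> (3*arr[lim] + 2*lim = -4 -> 9*arr[lim] + 6*lim > -8)
Before g := 2*lim + 5: (2*lim > 0 or arr[2] <= 4) <-> (3*arr[lim] + 2*lim = -4 -> 9*arr[lim] + 6*lim > -8)
Answer: WP = (2*lim > 0 or arr[2] <= 4) <-> (3*arr[lim] + 2*lim = -4 -> 9*arr[lim] + 6*lim > -8)


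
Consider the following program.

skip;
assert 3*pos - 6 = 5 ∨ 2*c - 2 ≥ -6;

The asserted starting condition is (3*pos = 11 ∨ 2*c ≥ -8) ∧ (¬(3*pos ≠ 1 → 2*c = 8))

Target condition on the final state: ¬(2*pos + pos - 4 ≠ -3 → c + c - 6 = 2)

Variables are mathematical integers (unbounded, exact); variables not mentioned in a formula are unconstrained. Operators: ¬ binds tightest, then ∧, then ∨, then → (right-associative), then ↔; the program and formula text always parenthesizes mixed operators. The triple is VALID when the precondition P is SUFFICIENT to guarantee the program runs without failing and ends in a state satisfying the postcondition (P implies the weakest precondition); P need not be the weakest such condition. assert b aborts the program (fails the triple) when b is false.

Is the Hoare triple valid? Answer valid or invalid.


Working backward. After the program, the postcondition ¬(2*pos + pos - 4 ≠ -3 → c + c - 6 = 2) must hold; in canonical form it is ¬(3*pos ≠ 1 → 2*c = 8).
Before assert 3*pos - 6 = 5 ∨ 2*c - 2 ≥ -6: (3*pos = 11 ∨ 2*c ≥ -4) ∧ (¬(3*pos ≠ 1 → 2*c = 8))
Before skip: (3*pos = 11 ∨ 2*c ≥ -4) ∧ (¬(3*pos ≠ 1 → 2*c = 8))
The weakest precondition is (3*pos = 11 ∨ 2*c ≥ -4) ∧ (¬(3*pos ≠ 1 → 2*c = 8)).
Check whether (3*pos = 11 ∨ 2*c ≥ -8) ∧ (¬(3*pos ≠ 1 → 2*c = 8)) implies it.
Countermodel: at the initial state c = -4, pos = 0, the precondition holds but the weakest precondition fails.
Answer: invalid


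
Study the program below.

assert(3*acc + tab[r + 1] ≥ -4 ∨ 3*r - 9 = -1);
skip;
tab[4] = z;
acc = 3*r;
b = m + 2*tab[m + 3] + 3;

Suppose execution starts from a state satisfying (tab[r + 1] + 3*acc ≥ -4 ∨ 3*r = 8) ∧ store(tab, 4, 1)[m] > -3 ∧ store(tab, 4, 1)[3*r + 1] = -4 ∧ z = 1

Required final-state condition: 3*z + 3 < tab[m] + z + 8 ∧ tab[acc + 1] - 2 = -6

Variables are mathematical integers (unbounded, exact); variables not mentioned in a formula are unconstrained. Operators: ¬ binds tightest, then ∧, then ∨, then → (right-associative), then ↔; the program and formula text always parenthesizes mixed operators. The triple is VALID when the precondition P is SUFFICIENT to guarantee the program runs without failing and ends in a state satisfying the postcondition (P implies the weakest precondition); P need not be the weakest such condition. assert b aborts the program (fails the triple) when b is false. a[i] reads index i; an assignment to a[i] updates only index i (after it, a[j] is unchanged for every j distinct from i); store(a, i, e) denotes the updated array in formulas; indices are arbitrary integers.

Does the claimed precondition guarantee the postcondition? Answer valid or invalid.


Working backward. After the program, the postcondition 3*z + 3 < tab[m] + z + 8 ∧ tab[acc + 1] - 2 = -6 must hold; in canonical form it is 2*z < tab[m] + 5 ∧ tab[acc + 1] = -4.
Before b := m + 2*tab[m + 3] + 3: 2*z < tab[m] + 5 ∧ tab[acc + 1] = -4
Before acc := 3*r: 2*z < tab[m] + 5 ∧ tab[3*r + 1] = -4
Before tab[4] := z: 2*z < store(tab, 4, z)[m] + 5 ∧ store(tab, 4, z)[3*r + 1] = -4
Before skip: 2*z < store(tab, 4, z)[m] + 5 ∧ store(tab, 4, z)[3*r + 1] = -4
Before assert 3*acc + tab[r + 1] ≥ -4 ∨ 3*r - 9 = -1: (tab[r + 1] + 3*acc ≥ -4 ∨ 3*r = 8) ∧ 2*z < store(tab, 4, z)[m] + 5 ∧ store(tab, 4, z)[3*r + 1] = -4
The weakest precondition is (tab[r + 1] + 3*acc ≥ -4 ∨ 3*r = 8) ∧ 2*z < store(tab, 4, z)[m] + 5 ∧ store(tab, 4, z)[3*r + 1] = -4.
Check whether (tab[r + 1] + 3*acc ≥ -4 ∨ 3*r = 8) ∧ store(tab, 4, 1)[m] > -3 ∧ store(tab, 4, 1)[3*r + 1] = -4 ∧ z = 1 implies it.
Every state satisfying the precondition satisfies the weakest precondition: the implication holds.
Answer: valid


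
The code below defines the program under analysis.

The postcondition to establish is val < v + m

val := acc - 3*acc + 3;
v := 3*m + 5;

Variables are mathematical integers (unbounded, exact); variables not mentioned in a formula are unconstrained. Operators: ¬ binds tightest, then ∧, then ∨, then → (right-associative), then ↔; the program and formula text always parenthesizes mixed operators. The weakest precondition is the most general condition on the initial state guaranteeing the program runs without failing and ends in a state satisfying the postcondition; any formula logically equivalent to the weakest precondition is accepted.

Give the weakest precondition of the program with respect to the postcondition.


Working backward. After the program, the postcondition val < v + m must hold; in canonical form it is val < m + v.
Before v := 3*m + 5: val < 4*m + 5
Before val := acc - 3*acc + 3: 2*acc + 4*m > -2
Answer: WP = 2*acc + 4*m > -2


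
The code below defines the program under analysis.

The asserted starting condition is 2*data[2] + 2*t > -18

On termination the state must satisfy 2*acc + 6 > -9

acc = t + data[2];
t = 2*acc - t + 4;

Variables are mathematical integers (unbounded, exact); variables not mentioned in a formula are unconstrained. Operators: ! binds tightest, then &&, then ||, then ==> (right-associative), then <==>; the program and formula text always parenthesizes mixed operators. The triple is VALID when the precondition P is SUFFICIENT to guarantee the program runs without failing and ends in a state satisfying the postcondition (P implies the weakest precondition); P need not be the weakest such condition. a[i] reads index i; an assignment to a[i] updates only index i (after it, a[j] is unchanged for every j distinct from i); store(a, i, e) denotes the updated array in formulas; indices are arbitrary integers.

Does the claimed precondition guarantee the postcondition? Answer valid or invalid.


Working backward. After the program, the postcondition 2*acc + 6 > -9 must hold; in canonical form it is 2*acc > -15.
Before t := 2*acc - t + 4: 2*acc > -15
Before acc := t + data[2]: 2*data[2] + 2*t > -15
The weakest precondition is 2*data[2] + 2*t > -15.
Check whether 2*data[2] + 2*t > -18 implies it.
Countermodel: at the initial state data = {[2] = 0, elsewhere 0}, t = -8, the precondition holds but the weakest precondition fails.
Answer: invalid


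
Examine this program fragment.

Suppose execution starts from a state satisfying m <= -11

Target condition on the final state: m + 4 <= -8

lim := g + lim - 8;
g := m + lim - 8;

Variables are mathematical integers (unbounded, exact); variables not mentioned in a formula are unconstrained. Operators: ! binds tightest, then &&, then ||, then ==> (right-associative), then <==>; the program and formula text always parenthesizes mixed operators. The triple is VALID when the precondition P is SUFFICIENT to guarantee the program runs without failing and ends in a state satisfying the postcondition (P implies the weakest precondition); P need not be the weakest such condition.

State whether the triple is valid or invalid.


Working backward. After the program, the postcondition m + 4 <= -8 must hold; in canonical form it is m <= -12.
Before g := m + lim - 8: m <= -12
Before lim := g + lim - 8: m <= -12
The weakest precondition is m <= -12.
Check whether m <= -11 implies it.
Countermodel: at the initial state m = -11, the precondition holds but the weakest precondition fails.
Answer: invalid


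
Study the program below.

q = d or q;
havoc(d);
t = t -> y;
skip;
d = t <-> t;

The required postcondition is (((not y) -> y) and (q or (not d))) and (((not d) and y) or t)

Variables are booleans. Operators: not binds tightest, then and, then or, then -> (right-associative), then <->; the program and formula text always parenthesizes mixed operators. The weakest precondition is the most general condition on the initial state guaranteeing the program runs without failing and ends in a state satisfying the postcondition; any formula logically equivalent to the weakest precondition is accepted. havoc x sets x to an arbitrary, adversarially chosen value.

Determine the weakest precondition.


Working backward. After the program, the postcondition (((not y) -> y) and (q or (not d))) and (((not d) and y) or t) must hold; in canonical form it is ((not y) -> y) and (q or (not d)) and (((not d) and y) or t).
Before d := t <-> t: ((not y) -> y) and q and t
Before skip: ((not y) -> y) and q and t
Before t := t -> y: ((not y) -> y) and q and (t -> y)
Before havoc d: ((not y) -> y) and q and (t -> y)
Before q := d or q: ((not y) -> y) and (d or q) and (t -> y)
Answer: WP = ((not y) -> y) and (d or q) and (t -> y)


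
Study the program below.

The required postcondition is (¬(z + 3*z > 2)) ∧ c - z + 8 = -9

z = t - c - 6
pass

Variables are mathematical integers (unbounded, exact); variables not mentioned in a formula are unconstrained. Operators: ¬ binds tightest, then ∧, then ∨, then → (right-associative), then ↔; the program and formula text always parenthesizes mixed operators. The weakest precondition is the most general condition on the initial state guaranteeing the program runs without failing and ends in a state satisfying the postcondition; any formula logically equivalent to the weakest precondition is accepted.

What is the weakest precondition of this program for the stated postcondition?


Working backward. After the program, the postcondition (¬(z + 3*z > 2)) ∧ c - z + 8 = -9 must hold; in canonical form it is (¬(4*z > 2)) ∧ c = z - 17.
Before skip: (¬(4*z > 2)) ∧ c = z - 17
Before z := t - c - 6: (¬(4*t > 4*c + 26)) ∧ 2*c = t - 23
Answer: WP = (¬(4*t > 4*c + 26)) ∧ 2*c = t - 23


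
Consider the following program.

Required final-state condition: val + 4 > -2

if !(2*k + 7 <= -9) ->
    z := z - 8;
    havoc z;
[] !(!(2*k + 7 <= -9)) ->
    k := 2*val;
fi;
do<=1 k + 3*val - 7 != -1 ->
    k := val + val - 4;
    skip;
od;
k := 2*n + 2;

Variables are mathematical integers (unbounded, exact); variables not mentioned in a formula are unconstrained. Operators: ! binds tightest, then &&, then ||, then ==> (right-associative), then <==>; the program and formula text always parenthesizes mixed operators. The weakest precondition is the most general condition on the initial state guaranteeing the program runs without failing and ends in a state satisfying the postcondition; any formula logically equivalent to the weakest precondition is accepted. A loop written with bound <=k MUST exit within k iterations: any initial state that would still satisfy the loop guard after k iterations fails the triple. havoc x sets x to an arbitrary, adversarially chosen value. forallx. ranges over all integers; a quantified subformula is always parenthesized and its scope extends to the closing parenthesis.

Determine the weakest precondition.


Working backward. After the program, the postcondition val + 4 > -2 must hold; in canonical form it is val > -6.
Before k := 2*n + 2: val > -6
Before the loop (bound <=1), unroll the exhaustion recursion (WP_0 = exit-now case; WP_j = one more guarded iteration, up to j = 1):
  WP_0: (!(k + 3*val != 6)) && val > -6
  WP_1: (k + 3*val != 6 ==> ((!(5*val != 10)) && val > -6)) && ((!(k + 3*val != 6)) ==> val > -6)
So before the loop: (k + 3*val != 6 ==> ((!(5*val != 10)) && val > -6)) && ((!(k + 3*val != 6)) ==> val > -6)
Then branch requires (k + 3*val != 6 ==> ((!(5*val != 10)) && val > -6)) && ((!(k + 3*val != 6)) ==> val > -6); else branch requires (5*val != 6 ==> ((!(5*val != 10)) && val > -6)) && ((!(5*val != 6)) ==> val > -6).
Before the if: ((!(2*k <= -16)) ==> ((k + 3*val != 6 ==> ((!(5*val != 10)) && val > -6)) && ((!(k + 3*val != 6)) ==> val > -6))) && (2*k <= -16 ==> ((5*val != 6 ==> ((!(5*val != 10)) && val > -6)) && ((!(5*val != 6)) ==> val > -6)))
Answer: WP = ((!(2*k <= -16)) ==> ((k + 3*val != 6 ==> ((!(5*val != 10)) && val > -6)) && ((!(k + 3*val != 6)) ==> val > -6))) && (2*k <= -16 ==> ((5*val != 6 ==> ((!(5*val != 10)) && val > -6)) && ((!(5*val != 6)) ==> val > -6)))


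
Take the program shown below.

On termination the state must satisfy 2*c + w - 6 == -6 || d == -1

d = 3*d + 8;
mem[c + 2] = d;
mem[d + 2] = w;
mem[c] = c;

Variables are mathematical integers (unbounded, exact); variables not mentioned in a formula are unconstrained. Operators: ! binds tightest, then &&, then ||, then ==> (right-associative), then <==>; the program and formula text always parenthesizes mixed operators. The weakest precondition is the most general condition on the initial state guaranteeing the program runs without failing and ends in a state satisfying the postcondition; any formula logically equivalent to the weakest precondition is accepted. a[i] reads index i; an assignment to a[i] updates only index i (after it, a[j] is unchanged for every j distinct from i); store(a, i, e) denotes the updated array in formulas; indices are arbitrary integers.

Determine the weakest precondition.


Working backward. After the program, the postcondition 2*c + w - 6 == -6 || d == -1 must hold; in canonical form it is 2*c + w == 0 || d == -1.
Before mem[c] := c: 2*c + w == 0 || d == -1
Before mem[d + 2] := w: 2*c + w == 0 || d == -1
Before mem[c + 2] := d: 2*c + w == 0 || d == -1
Before d := 3*d + 8: 2*c + w == 0 || 3*d == -9
Answer: WP = 2*c + w == 0 || 3*d == -9


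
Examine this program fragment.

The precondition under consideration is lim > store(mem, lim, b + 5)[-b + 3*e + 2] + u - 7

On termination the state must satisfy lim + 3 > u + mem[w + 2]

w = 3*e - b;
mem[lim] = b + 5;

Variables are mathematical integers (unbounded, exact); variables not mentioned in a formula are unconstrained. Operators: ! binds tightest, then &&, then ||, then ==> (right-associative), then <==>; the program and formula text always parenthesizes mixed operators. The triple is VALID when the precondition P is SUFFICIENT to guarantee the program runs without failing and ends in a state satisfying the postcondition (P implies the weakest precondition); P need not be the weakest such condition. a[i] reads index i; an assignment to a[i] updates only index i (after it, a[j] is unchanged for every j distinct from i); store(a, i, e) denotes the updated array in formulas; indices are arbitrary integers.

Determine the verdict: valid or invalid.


Working backward. After the program, the postcondition lim + 3 > u + mem[w + 2] must hold; in canonical form it is lim > mem[w + 2] + u - 3.
Before mem[lim] := b + 5: lim > store(mem, lim, b + 5)[w + 2] + u - 3
Before w := 3*e - b: lim > store(mem, lim, b + 5)[-b + 3*e + 2] + u - 3
The weakest precondition is lim > store(mem, lim, b + 5)[-b + 3*e + 2] + u - 3.
Check whether lim > store(mem, lim, b + 5)[-b + 3*e + 2] + u - 7 implies it.
Countermodel: at the initial state b = 0, e = 0, lim = 3, mem = {[2] = 6, [3] = 4, elsewhere 4}, u = 0, the precondition holds but the weakest precondition fails.
Answer: invalid


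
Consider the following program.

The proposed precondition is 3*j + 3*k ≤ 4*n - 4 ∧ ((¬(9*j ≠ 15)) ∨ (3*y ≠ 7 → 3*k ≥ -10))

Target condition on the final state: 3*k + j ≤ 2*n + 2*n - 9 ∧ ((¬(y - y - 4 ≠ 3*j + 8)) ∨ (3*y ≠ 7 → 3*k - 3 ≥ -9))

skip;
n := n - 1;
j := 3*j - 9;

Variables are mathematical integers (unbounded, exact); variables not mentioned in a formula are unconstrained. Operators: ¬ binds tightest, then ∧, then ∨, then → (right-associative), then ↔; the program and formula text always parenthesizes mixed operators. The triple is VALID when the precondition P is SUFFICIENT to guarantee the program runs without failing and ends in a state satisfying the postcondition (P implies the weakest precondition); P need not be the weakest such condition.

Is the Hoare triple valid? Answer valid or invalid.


Working backward. After the program, the postcondition 3*k + j ≤ 2*n + 2*n - 9 ∧ ((¬(y - y - 4 ≠ 3*j + 8)) ∨ (3*y ≠ 7 → 3*k - 3 ≥ -9)) must hold; in canonical form it is j + 3*k ≤ 4*n - 9 ∧ ((¬(3*j ≠ -12)) ∨ (3*y ≠ 7 → 3*k ≥ -6)).
Before j := 3*j - 9: 3*j + 3*k ≤ 4*n ∧ ((¬(9*j ≠ 15)) ∨ (3*y ≠ 7 → 3*k ≥ -6))
Before n := n - 1: 3*j + 3*k ≤ 4*n - 4 ∧ ((¬(9*j ≠ 15)) ∨ (3*y ≠ 7 → 3*k ≥ -6))
Before skip: 3*j + 3*k ≤ 4*n - 4 ∧ ((¬(9*j ≠ 15)) ∨ (3*y ≠ 7 → 3*k ≥ -6))
The weakest precondition is 3*j + 3*k ≤ 4*n - 4 ∧ ((¬(9*j ≠ 15)) ∨ (3*y ≠ 7 → 3*k ≥ -6)).
Check whether 3*j + 3*k ≤ 4*n - 4 ∧ ((¬(9*j ≠ 15)) ∨ (3*y ≠ 7 → 3*k ≥ -10)) implies it.
Countermodel: at the initial state j = 0, k = -3, n = 0, y = 0, the precondition holds but the weakest precondition fails.
Answer: invalid


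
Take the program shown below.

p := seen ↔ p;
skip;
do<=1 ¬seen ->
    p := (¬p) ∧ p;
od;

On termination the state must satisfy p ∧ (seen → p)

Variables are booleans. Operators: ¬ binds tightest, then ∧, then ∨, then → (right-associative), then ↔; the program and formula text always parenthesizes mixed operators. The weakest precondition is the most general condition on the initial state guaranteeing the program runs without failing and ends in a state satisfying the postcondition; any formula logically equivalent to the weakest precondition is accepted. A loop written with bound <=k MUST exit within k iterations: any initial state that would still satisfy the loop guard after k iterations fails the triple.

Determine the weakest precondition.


Working backward. After the program, p ∧ (seen → p) must hold.
Before the loop (bound <=1), unroll the exhaustion recursion (WP_0 = exit-now case; WP_j = one more guarded iteration, up to j = 1):
  WP_0: seen ∧ p ∧ (seen → p)
  WP_1: seen ∧ (seen → (p ∧ (seen → p)))
So before the loop: seen ∧ (seen → (p ∧ (seen → p)))
Before skip: seen ∧ (seen → (p ∧ (seen → p)))
Before p := seen ↔ p: seen ∧ (seen → ((seen ↔ p) ∧ (seen → (seen ↔ p))))
Answer: WP = seen ∧ (seen → ((seen ↔ p) ∧ (seen → (seen ↔ p))))


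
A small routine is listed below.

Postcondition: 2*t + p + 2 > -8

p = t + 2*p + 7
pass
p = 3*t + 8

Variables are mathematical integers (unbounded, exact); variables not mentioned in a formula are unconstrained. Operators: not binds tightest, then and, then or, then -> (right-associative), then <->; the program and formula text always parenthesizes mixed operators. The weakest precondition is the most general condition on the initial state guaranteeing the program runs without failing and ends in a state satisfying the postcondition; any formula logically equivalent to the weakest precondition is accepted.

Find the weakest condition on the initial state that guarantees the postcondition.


Working backward. After the program, the postcondition 2*t + p + 2 > -8 must hold; in canonical form it is p + 2*t > -10.
Before p := 3*t + 8: 5*t > -18
Before skip: 5*t > -18
Before p := t + 2*p + 7: 5*t > -18
Answer: WP = 5*t > -18


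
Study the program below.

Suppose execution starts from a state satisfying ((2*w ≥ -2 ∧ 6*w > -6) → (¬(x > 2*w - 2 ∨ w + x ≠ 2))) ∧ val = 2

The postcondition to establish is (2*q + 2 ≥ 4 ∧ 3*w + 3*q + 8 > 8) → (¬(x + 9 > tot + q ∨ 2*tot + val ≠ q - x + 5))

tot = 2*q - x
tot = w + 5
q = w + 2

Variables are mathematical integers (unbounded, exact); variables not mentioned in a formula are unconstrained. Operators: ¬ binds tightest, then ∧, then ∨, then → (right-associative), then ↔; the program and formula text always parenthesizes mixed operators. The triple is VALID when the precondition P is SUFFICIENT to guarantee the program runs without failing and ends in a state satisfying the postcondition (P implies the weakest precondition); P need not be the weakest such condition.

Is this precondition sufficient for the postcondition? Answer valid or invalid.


Working backward. After the program, the postcondition (2*q + 2 ≥ 4 ∧ 3*w + 3*q + 8 > 8) → (¬(x + 9 > tot + q ∨ 2*tot + val ≠ q - x + 5)) must hold; in canonical form it is (2*q ≥ 2 ∧ 3*q + 3*w > 0) → (¬(x > q + tot - 9 ∨ 2*tot + val + x ≠ q + 5)).
Before q := w + 2: (2*w ≥ -2 ∧ 6*w > -6) → (¬(x > tot + w - 7 ∨ 2*tot + val + x ≠ w + 7))
Before tot := w + 5: (2*w ≥ -2 ∧ 6*w > -6) → (¬(x > 2*w - 2 ∨ val + w + x ≠ -3))
Before tot := 2*q - x: (2*w ≥ -2 ∧ 6*w > -6) → (¬(x > 2*w - 2 ∨ val + w + x ≠ -3))
The weakest precondition is (2*w ≥ -2 ∧ 6*w > -6) → (¬(x > 2*w - 2 ∨ val + w + x ≠ -3)).
Check whether ((2*w ≥ -2 ∧ 6*w > -6) → (¬(x > 2*w - 2 ∨ w + x ≠ 2))) ∧ val = 2 implies it.
Countermodel: at the initial state val = 2, w = 2, x = 0, the precondition holds but the weakest precondition fails.
Answer: invalid


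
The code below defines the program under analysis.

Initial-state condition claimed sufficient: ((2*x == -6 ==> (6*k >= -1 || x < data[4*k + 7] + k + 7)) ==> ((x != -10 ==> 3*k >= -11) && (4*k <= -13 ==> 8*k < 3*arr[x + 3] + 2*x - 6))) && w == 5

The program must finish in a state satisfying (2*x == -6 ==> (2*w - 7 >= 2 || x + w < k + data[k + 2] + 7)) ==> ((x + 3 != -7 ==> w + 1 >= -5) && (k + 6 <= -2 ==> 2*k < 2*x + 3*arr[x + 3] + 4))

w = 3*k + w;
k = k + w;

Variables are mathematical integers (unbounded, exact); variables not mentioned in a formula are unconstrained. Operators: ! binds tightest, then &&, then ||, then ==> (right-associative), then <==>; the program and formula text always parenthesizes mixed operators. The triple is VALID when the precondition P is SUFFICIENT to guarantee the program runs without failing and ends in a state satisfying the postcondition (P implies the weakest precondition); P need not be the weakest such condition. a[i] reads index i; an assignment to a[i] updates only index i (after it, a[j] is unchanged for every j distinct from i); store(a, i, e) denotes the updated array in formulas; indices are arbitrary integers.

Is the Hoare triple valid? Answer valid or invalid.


Working backward. After the program, the postcondition (2*x == -6 ==> (2*w - 7 >= 2 || x + w < k + data[k + 2] + 7)) ==> ((x + 3 != -7 ==> w + 1 >= -5) && (k + 6 <= -2 ==> 2*k < 2*x + 3*arr[x + 3] + 4)) must hold; in canonical form it is (2*x == -6 ==> (2*w >= 9 || w + x < data[k + 2] + k + 7)) ==> ((x != -10 ==> w >= -6) && (k <= -8 ==> 2*k < 3*arr[x + 3] + 2*x + 4)).
Before k := k + w: (2*x == -6 ==> (2*w >= 9 || x < data[k + w + 2] + k + 7)) ==> ((x != -10 ==> w >= -6) && (k + w <= -8 ==> 2*k + 2*w < 3*arr[x + 3] + 2*x + 4))
Before w := 3*k + w: (2*x == -6 ==> (6*k + 2*w >= 9 || x < data[4*k + w + 2] + k + 7)) ==> ((x != -10 ==> 3*k + w >= -6) && (4*k + w <= -8 ==> 8*k + 2*w < 3*arr[x + 3] + 2*x + 4))
The weakest precondition is (2*x == -6 ==> (6*k + 2*w >= 9 || x < data[4*k + w + 2] + k + 7)) ==> ((x != -10 ==> 3*k + w >= -6) && (4*k + w <= -8 ==> 8*k + 2*w < 3*arr[x + 3] + 2*x + 4)).
Check whether ((2*x == -6 ==> (6*k >= -1 || x < data[4*k + 7] + k + 7)) ==> ((x != -10 ==> 3*k >= -11) && (4*k <= -13 ==> 8*k < 3*arr[x + 3] + 2*x - 6))) && w == 5 implies it.
Every state satisfying the precondition satisfies the weakest precondition: the implication holds.
Answer: valid


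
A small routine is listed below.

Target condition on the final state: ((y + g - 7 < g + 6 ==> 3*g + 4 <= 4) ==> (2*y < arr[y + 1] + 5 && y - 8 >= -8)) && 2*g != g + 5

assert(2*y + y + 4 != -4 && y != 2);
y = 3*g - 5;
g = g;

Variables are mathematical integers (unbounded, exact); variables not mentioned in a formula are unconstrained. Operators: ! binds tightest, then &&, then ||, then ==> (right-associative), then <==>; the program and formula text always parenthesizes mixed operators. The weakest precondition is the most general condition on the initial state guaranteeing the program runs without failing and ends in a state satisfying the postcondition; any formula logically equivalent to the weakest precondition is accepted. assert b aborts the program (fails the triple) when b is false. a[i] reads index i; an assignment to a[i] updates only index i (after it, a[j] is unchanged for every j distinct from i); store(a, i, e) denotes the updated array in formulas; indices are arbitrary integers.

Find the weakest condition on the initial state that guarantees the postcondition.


Working backward. After the program, the postcondition ((y + g - 7 < g + 6 ==> 3*g + 4 <= 4) ==> (2*y < arr[y + 1] + 5 && y - 8 >= -8)) && 2*g != g + 5 must hold; in canonical form it is ((y < 13 ==> 3*g <= 0) ==> (2*y < arr[y + 1] + 5 && y >= 0)) && g != 5.
Before g := g: ((y < 13 ==> 3*g <= 0) ==> (2*y < arr[y + 1] + 5 && y >= 0)) && g != 5
Before y := 3*g - 5: ((3*g < 18 ==> 3*g <= 0) ==> (6*g < arr[3*g - 4] + 15 && 3*g >= 5)) && g != 5
Before assert 2*y + y + 4 != -4 && y != 2: 3*y != -8 && y != 2 && ((3*g < 18 ==> 3*g <= 0) ==> (6*g < arr[3*g - 4] + 15 && 3*g >= 5)) && g != 5
Answer: WP = 3*y != -8 && y != 2 && ((3*g < 18 ==> 3*g <= 0) ==> (6*g < arr[3*g - 4] + 15 && 3*g >= 5)) && g != 5


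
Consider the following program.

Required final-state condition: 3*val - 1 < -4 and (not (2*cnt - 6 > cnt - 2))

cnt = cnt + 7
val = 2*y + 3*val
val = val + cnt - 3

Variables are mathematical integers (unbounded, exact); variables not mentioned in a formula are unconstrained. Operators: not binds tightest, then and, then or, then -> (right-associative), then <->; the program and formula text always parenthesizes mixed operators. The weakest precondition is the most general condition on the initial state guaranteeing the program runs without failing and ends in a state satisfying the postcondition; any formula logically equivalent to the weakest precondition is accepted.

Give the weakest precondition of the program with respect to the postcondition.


Working backward. After the program, the postcondition 3*val - 1 < -4 and (not (2*cnt - 6 > cnt - 2)) must hold; in canonical form it is 3*val < -3 and (not (cnt > 4)).
Before val := val + cnt - 3: 3*cnt + 3*val < 6 and (not (cnt > 4))
Before val := 2*y + 3*val: 3*cnt + 9*val + 6*y < 6 and (not (cnt > 4))
Before cnt := cnt + 7: 3*cnt + 9*val + 6*y < -15 and (not (cnt > -3))
Answer: WP = 3*cnt + 9*val + 6*y < -15 and (not (cnt > -3))


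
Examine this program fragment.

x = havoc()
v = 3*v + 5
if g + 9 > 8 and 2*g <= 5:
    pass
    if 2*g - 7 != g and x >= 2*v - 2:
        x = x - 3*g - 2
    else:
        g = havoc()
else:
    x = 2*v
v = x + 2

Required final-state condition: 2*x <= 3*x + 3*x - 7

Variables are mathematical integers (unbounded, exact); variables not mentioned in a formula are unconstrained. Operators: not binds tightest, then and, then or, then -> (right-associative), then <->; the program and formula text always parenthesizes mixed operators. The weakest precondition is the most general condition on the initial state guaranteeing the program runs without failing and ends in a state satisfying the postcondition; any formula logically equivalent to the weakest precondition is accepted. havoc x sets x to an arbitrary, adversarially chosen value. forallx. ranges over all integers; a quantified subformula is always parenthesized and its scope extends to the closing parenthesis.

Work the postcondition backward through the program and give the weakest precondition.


Working backward. After the program, the postcondition 2*x <= 3*x + 3*x - 7 must hold; in canonical form it is 4*x >= 7.
Before v := x + 2: 4*x >= 7
Then branch requires ((g != 7 and x >= 2*v - 2) -> 4*x >= 12*g + 15) and ((not (g != 7 and x >= 2*v - 2)) -> 4*x >= 7); else branch requires 8*v >= 7.
Before the if: ((g > -1 and 2*g <= 5) -> (((g != 7 and x >= 2*v - 2) -> 4*x >= 12*g + 15) and ((not (g != 7 and x >= 2*v - 2)) -> 4*x >= 7))) and ((not (g > -1 and 2*g <= 5)) -> 8*v >= 7)
Before v := 3*v + 5: ((g > -1 and 2*g <= 5) -> (((g != 7 and x >= 6*v + 8) -> 4*x >= 12*g + 15) and ((not (g != 7 and x >= 6*v + 8)) -> 4*x >= 7))) and ((not (g > -1 and 2*g <= 5)) -> 24*v >= -33)
Before havoc x: forall x_1. (((g > -1 and 2*g <= 5) -> (((g != 7 and x_1 >= 6*v + 8) -> 4*x_1 >= 12*g + 15) and ((not (g != 7 and x_1 >= 6*v + 8)) -> 4*x_1 >= 7))) and ((not (g > -1 and 2*g <= 5)) -> 24*v >= -33))
Answer: WP = forall x_1. (((g > -1 and 2*g <= 5) -> (((g != 7 and x_1 >= 6*v + 8) -> 4*x_1 >= 12*g + 15) and ((not (g != 7 and x_1 >= 6*v + 8)) -> 4*x_1 >= 7))) and ((not (g > -1 and 2*g <= 5)) -> 24*v >= -33))


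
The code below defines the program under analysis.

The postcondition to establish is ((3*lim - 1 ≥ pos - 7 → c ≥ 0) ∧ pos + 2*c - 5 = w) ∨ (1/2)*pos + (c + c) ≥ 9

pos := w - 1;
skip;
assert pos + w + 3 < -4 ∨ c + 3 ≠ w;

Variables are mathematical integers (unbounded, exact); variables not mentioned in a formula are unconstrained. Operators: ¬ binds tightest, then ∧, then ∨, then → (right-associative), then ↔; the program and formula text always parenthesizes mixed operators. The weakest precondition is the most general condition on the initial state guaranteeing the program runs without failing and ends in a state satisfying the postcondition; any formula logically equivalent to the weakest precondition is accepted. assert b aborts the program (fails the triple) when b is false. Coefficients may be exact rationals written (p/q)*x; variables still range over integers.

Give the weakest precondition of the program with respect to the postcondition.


Working backward. After the program, the postcondition ((3*lim - 1 ≥ pos - 7 → c ≥ 0) ∧ pos + 2*c - 5 = w) ∨ (1/2)*pos + (c + c) ≥ 9 must hold; in canonical form it is ((3*lim ≥ pos - 6 → c ≥ 0) ∧ 2*c + pos = w + 5) ∨ 2*c + (1/2)*pos ≥ 9.
Before assert pos + w + 3 < -4 ∨ c + 3 ≠ w: (pos + w < -7 ∨ c ≠ w - 3) ∧ (((3*lim ≥ pos - 6 → c ≥ 0) ∧ 2*c + pos = w + 5) ∨ 2*c + (1/2)*pos ≥ 9)
Before skip: (pos + w < -7 ∨ c ≠ w - 3) ∧ (((3*lim ≥ pos - 6 → c ≥ 0) ∧ 2*c + pos = w + 5) ∨ 2*c + (1/2)*pos ≥ 9)
Before pos := w - 1: (2*w < -6 ∨ c ≠ w - 3) ∧ (((3*lim ≥ w - 7 → c ≥ 0) ∧ 2*c = 6) ∨ 2*c + (1/2)*w ≥ 19/2)
Answer: WP = (2*w < -6 ∨ c ≠ w - 3) ∧ (((3*lim ≥ w - 7 → c ≥ 0) ∧ 2*c = 6) ∨ 2*c + (1/2)*w ≥ 19/2)


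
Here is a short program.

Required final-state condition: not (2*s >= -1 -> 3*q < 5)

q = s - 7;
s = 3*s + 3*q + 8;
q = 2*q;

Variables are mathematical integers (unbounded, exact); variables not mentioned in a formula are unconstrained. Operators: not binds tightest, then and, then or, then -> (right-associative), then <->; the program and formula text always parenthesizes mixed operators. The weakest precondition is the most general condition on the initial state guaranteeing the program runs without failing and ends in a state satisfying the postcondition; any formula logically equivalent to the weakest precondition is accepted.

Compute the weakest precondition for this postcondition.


Working backward. After the program, not (2*s >= -1 -> 3*q < 5) must hold.
Before q := 2*q: not (2*s >= -1 -> 6*q < 5)
Before s := 3*s + 3*q + 8: not (6*q + 6*s >= -17 -> 6*q < 5)
Before q := s - 7: not (12*s >= 25 -> 6*s < 47)
Answer: WP = not (12*s >= 25 -> 6*s < 47)


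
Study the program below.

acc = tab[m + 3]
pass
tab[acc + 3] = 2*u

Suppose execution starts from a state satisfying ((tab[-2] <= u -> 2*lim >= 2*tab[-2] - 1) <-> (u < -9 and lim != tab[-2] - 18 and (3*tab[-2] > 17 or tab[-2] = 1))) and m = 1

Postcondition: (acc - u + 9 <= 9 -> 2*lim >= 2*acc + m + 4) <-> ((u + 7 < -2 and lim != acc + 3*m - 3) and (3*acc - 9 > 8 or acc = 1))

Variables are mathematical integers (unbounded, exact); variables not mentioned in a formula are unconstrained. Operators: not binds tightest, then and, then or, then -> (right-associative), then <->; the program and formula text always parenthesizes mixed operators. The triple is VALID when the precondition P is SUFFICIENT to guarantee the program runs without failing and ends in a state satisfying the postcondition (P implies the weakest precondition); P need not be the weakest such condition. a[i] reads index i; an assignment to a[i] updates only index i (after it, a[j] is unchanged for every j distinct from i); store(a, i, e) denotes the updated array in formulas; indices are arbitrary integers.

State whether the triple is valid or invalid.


Working backward. After the program, the postcondition (acc - u + 9 <= 9 -> 2*lim >= 2*acc + m + 4) <-> ((u + 7 < -2 and lim != acc + 3*m - 3) and (3*acc - 9 > 8 or acc = 1)) must hold; in canonical form it is (acc <= u -> 2*lim >= 2*acc + m + 4) <-> (u < -9 and lim != acc + 3*m - 3 and (3*acc > 17 or acc = 1)).
Before tab[acc + 3] := 2*u: (acc <= u -> 2*lim >= 2*acc + m + 4) <-> (u < -9 and lim != acc + 3*m - 3 and (3*acc > 17 or acc = 1))
Before skip: (acc <= u -> 2*lim >= 2*acc + m + 4) <-> (u < -9 and lim != acc + 3*m - 3 and (3*acc > 17 or acc = 1))
Before acc := tab[m + 3]: (tab[m + 3] <= u -> 2*lim >= 2*tab[m + 3] + m + 4) <-> (u < -9 and lim != tab[m + 3] + 3*m - 3 and (3*tab[m + 3] > 17 or tab[m + 3] = 1))
The weakest precondition is (tab[m + 3] <= u -> 2*lim >= 2*tab[m + 3] + m + 4) <-> (u < -9 and lim != tab[m + 3] + 3*m - 3 and (3*tab[m + 3] > 17 or tab[m + 3] = 1)).
Check whether ((tab[-2] <= u -> 2*lim >= 2*tab[-2] - 1) <-> (u < -9 and lim != tab[-2] - 18 and (3*tab[-2] > 17 or tab[-2] = 1))) and m = 1 implies it.
Countermodel: at the initial state lim = 2, m = 1, tab = {[-2] = 1, [4] = 2, elsewhere 2}, u = -10, the precondition holds but the weakest precondition fails.
Answer: invalid


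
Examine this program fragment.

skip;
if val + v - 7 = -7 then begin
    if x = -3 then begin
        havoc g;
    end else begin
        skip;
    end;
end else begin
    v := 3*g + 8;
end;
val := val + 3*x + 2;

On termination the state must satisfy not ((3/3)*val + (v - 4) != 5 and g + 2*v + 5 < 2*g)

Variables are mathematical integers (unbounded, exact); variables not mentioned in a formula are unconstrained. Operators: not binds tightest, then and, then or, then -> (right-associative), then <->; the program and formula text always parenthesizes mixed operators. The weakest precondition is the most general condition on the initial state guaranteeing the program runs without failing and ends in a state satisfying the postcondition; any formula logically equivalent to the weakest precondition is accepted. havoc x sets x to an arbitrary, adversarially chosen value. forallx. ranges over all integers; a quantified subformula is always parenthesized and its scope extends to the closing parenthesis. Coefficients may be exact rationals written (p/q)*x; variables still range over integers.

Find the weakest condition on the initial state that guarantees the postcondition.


Working backward. After the program, the postcondition not ((3/3)*val + (v - 4) != 5 and g + 2*v + 5 < 2*g) must hold; in canonical form it is not (v + val != 9 and 2*v < g - 5).
Before val := val + 3*x + 2: not (v + val + 3*x != 7 and 2*v < g - 5)
Then branch requires (x = -3 -> (forall g_1. (not (v + val + 3*x != 7 and 2*v < g_1 - 5)))) and ((not (x = -3)) -> (not (v + val + 3*x != 7 and 2*v < g - 5))); else branch requires not (3*g + val + 3*x != -1 and 5*g < -21).
Before the if: (v + val = 0 -> ((x = -3 -> (forall g_1. (not (v + val + 3*x != 7 and 2*v < g_1 - 5)))) and ((not (x = -3)) -> (not (v + val + 3*x != 7 and 2*v < g - 5))))) and ((not (v + val = 0)) -> (not (3*g + val + 3*x != -1 and 5*g < -21)))
Before skip: (v + val = 0 -> ((x = -3 -> (forall g_1. (not (v + val + 3*x != 7 and 2*v < g_1 - 5)))) and ((not (x = -3)) -> (not (v + val + 3*x != 7 and 2*v < g - 5))))) and ((not (v + val = 0)) -> (not (3*g + val + 3*x != -1 and 5*g < -21)))
Answer: WP = (v + val = 0 -> ((x = -3 -> (forall g_1. (not (v + val + 3*x != 7 and 2*v < g_1 - 5)))) and ((not (x = -3)) -> (not (v + val + 3*x != 7 and 2*v < g - 5))))) and ((not (v + val = 0)) -> (not (3*g + val + 3*x != -1 and 5*g < -21)))
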